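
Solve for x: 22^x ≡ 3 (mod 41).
35

Baby-step giant-step with step n = ⌈√41⌉ = 7.
Baby steps 22^j mod 41 (j:value) for j=0..6: 0:1, 1:22, 2:33, 3:29, 4:23, 5:14, 6:21.
Giant-step multiplier: 22^(-7) ≡ 22^(40-7) = 22^33 ≡ 15 (mod 41).
Giant steps γ_i = 3·15^i mod 41: γ_0=3, γ_1=4, γ_2=19, γ_3=39, γ_4=11, γ_5=1 (in table at j=0).
x = i·n + j = 5·7 + 0 = 35.
Check: 22^35 ≡ 3 (mod 41).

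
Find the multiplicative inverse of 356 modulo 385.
146

gcd(356, 385) = 1, so the inverse exists.
Extended Euclidean algorithm on (385, 356):
385 = 1 × 356 + 29  ⟹  29 = (1)·385 + (-1)·356
356 = 12 × 29 + 8  ⟹  8 = (-12)·385 + (13)·356
29 = 3 × 8 + 5  ⟹  5 = (37)·385 + (-40)·356
8 = 1 × 5 + 3  ⟹  3 = (-49)·385 + (53)·356
5 = 1 × 3 + 2  ⟹  2 = (86)·385 + (-93)·356
3 = 1 × 2 + 1  ⟹  1 = (-135)·385 + (146)·356
So (146)·356 ≡ 1 (mod 385), i.e. 356^(-1) ≡ 146 (mod 385).
Check: 356 × 146 = 51976 ≡ 1 (mod 385)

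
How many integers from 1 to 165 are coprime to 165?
80

165 = 3 × 5 × 11
φ(n) = n × ∏(1 - 1/p) for each prime p dividing n
φ(165) = 165 × (1 - 1/3) × (1 - 1/5) × (1 - 1/11) = 80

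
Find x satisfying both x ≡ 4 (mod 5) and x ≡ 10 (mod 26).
114

Using Chinese Remainder Theorem:
M = 5 × 26 = 130
M1 = 26, M2 = 5
y1 = 26^(-1) mod 5 = 1
y2 = 5^(-1) mod 26 = 21
x = (4×26×1 + 10×5×21) mod 130 = 114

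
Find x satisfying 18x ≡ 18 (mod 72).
x ≡ 1 (mod 4)

gcd(18, 72) = 18, which divides 18, so solutions exist.
Divide through by 18: x ≡ 1 (mod 4).
The coefficient of x is now 1, so x ≡ 1 (mod 4).
Check: 18 × 1 = 18 ≡ 18 (mod 72).
x ≡ 1 (mod 4), giving 18 solutions mod 72.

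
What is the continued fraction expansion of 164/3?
[54; 1, 2]

Euclidean algorithm steps:
164 = 54 × 3 + 2
3 = 1 × 2 + 1
2 = 2 × 1 + 0
Continued fraction: [54; 1, 2]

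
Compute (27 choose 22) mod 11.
1

Using Lucas' theorem:
Write n=27 and k=22 in base 11:
n in base 11: [2, 5]
k in base 11: [2, 0]
C(27,22) mod 11 = ∏ C(n_i, k_i) mod 11
Digit binomials (mod 11): C(2,2) = 1; C(5,0) = 1
Product: 1 × 1 = 1 ≡ 1 (mod 11)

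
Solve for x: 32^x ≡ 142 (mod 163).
51

Baby-step giant-step with step n = ⌈√163⌉ = 13.
Baby steps 32^j mod 163 (j:value) for j=0..12: 0:1, 1:32, 2:46, 3:5, 4:160, 5:67, 6:25, 7:148, 8:9, 9:125, 10:88, 11:45, 12:136.
Giant-step multiplier: 32^(-13) ≡ 32^(162-13) = 32^149 ≡ 153 (mod 163).
Giant steps γ_i = 142·153^i mod 163: γ_0=142, γ_1=47, γ_2=19, γ_3=136 (in table at j=12).
x = i·n + j = 3·13 + 12 = 51.
Check: 32^51 ≡ 142 (mod 163).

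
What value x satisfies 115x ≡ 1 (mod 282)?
103

gcd(115, 282) = 1, so the inverse exists.
Extended Euclidean algorithm on (282, 115):
282 = 2 × 115 + 52  ⟹  52 = (1)·282 + (-2)·115
115 = 2 × 52 + 11  ⟹  11 = (-2)·282 + (5)·115
52 = 4 × 11 + 8  ⟹  8 = (9)·282 + (-22)·115
11 = 1 × 8 + 3  ⟹  3 = (-11)·282 + (27)·115
8 = 2 × 3 + 2  ⟹  2 = (31)·282 + (-76)·115
3 = 1 × 2 + 1  ⟹  1 = (-42)·282 + (103)·115
So (103)·115 ≡ 1 (mod 282), i.e. 115^(-1) ≡ 103 (mod 282).
Check: 115 × 103 = 11845 ≡ 1 (mod 282)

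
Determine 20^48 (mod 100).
0

Repeated squaring. Binary of 48 = 110000.
20^1 ≡ 20 (mod 100); 20^2 ≡ 0 (mod 100); 20^4 ≡ 0 (mod 100); 20^8 ≡ 0 (mod 100); 20^16 ≡ 0 (mod 100); 20^32 ≡ 0 (mod 100)
20^48 = 20^16 × 20^32 ≡ 0 (mod 100)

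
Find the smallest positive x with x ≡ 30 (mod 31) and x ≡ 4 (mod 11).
92

Using Chinese Remainder Theorem:
M = 31 × 11 = 341
M1 = 11, M2 = 31
y1 = 11^(-1) mod 31 = 17
y2 = 31^(-1) mod 11 = 5
x = (30×11×17 + 4×31×5) mod 341 = 92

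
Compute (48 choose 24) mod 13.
0

Using Lucas' theorem:
Write n=48 and k=24 in base 13:
n in base 13: [3, 9]
k in base 13: [1, 11]
C(48,24) mod 13 = ∏ C(n_i, k_i) mod 13
Digit binomials (mod 13): C(3,1) = 3; C(9,11) = 0 (k_i > n_i)
Product: 3 × 0 = 0 ≡ 0 (mod 13)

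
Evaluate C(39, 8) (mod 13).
0

Using Lucas' theorem:
Write n=39 and k=8 in base 13:
n in base 13: [3, 0]
k in base 13: [0, 8]
C(39,8) mod 13 = ∏ C(n_i, k_i) mod 13
Digit binomials (mod 13): C(3,0) = 1; C(0,8) = 0 (k_i > n_i)
Product: 1 × 0 = 0 ≡ 0 (mod 13)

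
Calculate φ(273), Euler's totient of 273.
144

273 = 3 × 7 × 13
φ(n) = n × ∏(1 - 1/p) for each prime p dividing n
φ(273) = 273 × (1 - 1/3) × (1 - 1/7) × (1 - 1/13) = 144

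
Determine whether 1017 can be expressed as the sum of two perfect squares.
21² + 24² (a=21, b=24)

Factorization: 1017 = 3^2 × 113
By Fermat: n is sum of two squares iff every prime p ≡ 3 (mod 4) appears to even power.
All primes ≡ 3 (mod 4) appear to even power.
Search a = 0, 1, 2, … for 1017 - a² a perfect square: first hit at a = 21: 1017 - 441 = 576 = 24².
1017 = 21² + 24² = 441 + 576 ✓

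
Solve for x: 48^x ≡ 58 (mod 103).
86

Baby-step giant-step with step n = ⌈√103⌉ = 11.
Baby steps 48^j mod 103 (j:value) for j=0..10: 0:1, 1:48, 2:38, 3:73, 4:2, 5:96, 6:76, 7:43, 8:4, 9:89, 10:49.
Giant-step multiplier: 48^(-11) ≡ 48^(102-11) = 48^91 ≡ 6 (mod 103).
Giant steps γ_i = 58·6^i mod 103: γ_0=58, γ_1=39, γ_2=28, γ_3=65, γ_4=81, γ_5=74, γ_6=32, γ_7=89 (in table at j=9).
x = i·n + j = 7·11 + 9 = 86.
Check: 48^86 ≡ 58 (mod 103).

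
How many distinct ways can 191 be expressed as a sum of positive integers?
1820701100652

p(n) counts ways to write n as a sum of positive integers (order ignored).
Euler's pentagonal recurrence: p(k) = p(k-1) + p(k-2) - p(k-5) - p(k-7) + p(k-12) + p(k-15) - ... (offsets j(3j∓1)/2, signs ++--, p(0)=1, p(<0)=0).
DP table for k = 0..190: p(0)=1, p(1)=1, p(2)=2, p(3)=3, p(4)=5, p(5)=7, p(6)=11, p(7)=15, p(8)=22, p(9)=30, p(10)=42, p(11)=56, p(12)=77, p(13)=101, p(14)=135, p(15)=176, p(16)=231, p(17)=297, p(18)=385, p(19)=490, p(20)=627, p(21)=792, p(22)=1002, p(23)=1255, p(24)=1575, p(25)=1958, p(26)=2436, p(27)=3010, p(28)=3718, p(29)=4565, p(30)=5604, p(31)=6842, p(32)=8349, p(33)=10143, p(34)=12310, p(35)=14883, p(36)=17977, p(37)=21637, p(38)=26015, p(39)=31185, p(40)=37338, p(41)=44583, p(42)=53174, p(43)=63261, p(44)=75175, p(45)=89134, p(46)=105558, p(47)=124754, p(48)=147273, p(49)=173525, p(50)=204226, p(51)=239943, p(52)=281589, p(53)=329931, p(54)=386155, p(55)=451276, p(56)=526823, p(57)=614154, p(58)=715220, p(59)=831820, p(60)=966467, p(61)=1121505, p(62)=1300156, p(63)=1505499, p(64)=1741630, p(65)=2012558, p(66)=2323520, p(67)=2679689, p(68)=3087735, p(69)=3554345, p(70)=4087968, p(71)=4697205, p(72)=5392783, p(73)=6185689, p(74)=7089500, p(75)=8118264, p(76)=9289091, p(77)=10619863, p(78)=12132164, p(79)=13848650, p(80)=15796476, p(81)=18004327, p(82)=20506255, p(83)=23338469, p(84)=26543660, p(85)=30167357, p(86)=34262962, p(87)=38887673, p(88)=44108109, p(89)=49995925, p(90)=56634173, p(91)=64112359, p(92)=72533807, p(93)=82010177, p(94)=92669720, p(95)=104651419, p(96)=118114304, p(97)=133230930, p(98)=150198136, p(99)=169229875, p(100)=190569292, p(101)=214481126, p(102)=241265379, p(103)=271248950, p(104)=304801365, p(105)=342325709, p(106)=384276336, p(107)=431149389, p(108)=483502844, p(109)=541946240, p(110)=607163746, p(111)=679903203, p(112)=761002156, p(113)=851376628, p(114)=952050665, p(115)=1064144451, p(116)=1188908248, p(117)=1327710076, p(118)=1482074143, p(119)=1653668665, p(120)=1844349560, p(121)=2056148051, p(122)=2291320912, p(123)=2552338241, p(124)=2841940500, p(125)=3163127352, p(126)=3519222692, p(127)=3913864295, p(128)=4351078600, p(129)=4835271870, p(130)=5371315400, p(131)=5964539504, p(132)=6620830889, p(133)=7346629512, p(134)=8149040695, p(135)=9035836076, p(136)=10015581680, p(137)=11097645016, p(138)=12292341831, p(139)=13610949895, p(140)=15065878135, p(141)=16670689208, p(142)=18440293320, p(143)=20390982757, p(144)=22540654445, p(145)=24908858009, p(146)=27517052599, p(147)=30388671978, p(148)=33549419497, p(149)=37027355200, p(150)=40853235313, p(151)=45060624582, p(152)=49686288421, p(153)=54770336324, p(154)=60356673280, p(155)=66493182097, p(156)=73232243759, p(157)=80630964769, p(158)=88751778802, p(159)=97662728555, p(160)=107438159466, p(161)=118159068427, p(162)=129913904637, p(163)=142798995930, p(164)=156919475295, p(165)=172389800255, p(166)=189334822579, p(167)=207890420102, p(168)=228204732751, p(169)=250438925115, p(170)=274768617130, p(171)=301384802048, p(172)=330495499613, p(173)=362326859895, p(174)=397125074750, p(175)=435157697830, p(176)=476715857290, p(177)=522115831195, p(178)=571701605655, p(179)=625846753120, p(180)=684957390936, p(181)=749474411781, p(182)=819876908323, p(183)=896684817527, p(184)=980462880430, p(185)=1071823774337, p(186)=1171432692373, p(187)=1280011042268, p(188)=1398341745571, p(189)=1527273599625, p(190)=1667727404093.
Final step: p(191) = p(190) + p(189) - p(186) - p(184) + p(179) + p(176) - p(169) - p(165) + p(156) + p(151) - p(140) - p(134) + p(121) + p(114) - p(99) - p(91) + p(74) + p(65) - p(46) - p(36) + p(15) + p(4)
= 1667727404093 + 1527273599625 - 1171432692373 - 980462880430 + 625846753120 + 476715857290 - 250438925115 - 172389800255 + 73232243759 + 45060624582 - 15065878135 - 8149040695 + 2056148051 + 952050665 - 169229875 - 64112359 + 7089500 + 2012558 - 105558 - 17977 + 176 + 5
= 1820701100652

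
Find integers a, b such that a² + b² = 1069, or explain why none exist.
13² + 30² (a=13, b=30)

Factorization: 1069 = 1069
By Fermat: n is sum of two squares iff every prime p ≡ 3 (mod 4) appears to even power.
All primes ≡ 3 (mod 4) appear to even power.
Search a = 0, 1, 2, … for 1069 - a² a perfect square: first hit at a = 13: 1069 - 169 = 900 = 30².
1069 = 13² + 30² = 169 + 900 ✓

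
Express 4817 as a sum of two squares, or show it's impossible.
41² + 56² (a=41, b=56)

Factorization: 4817 = 4817
By Fermat: n is sum of two squares iff every prime p ≡ 3 (mod 4) appears to even power.
All primes ≡ 3 (mod 4) appear to even power.
Search a = 0, 1, 2, … for 4817 - a² a perfect square: first hit at a = 41: 4817 - 1681 = 3136 = 56².
4817 = 41² + 56² = 1681 + 3136 ✓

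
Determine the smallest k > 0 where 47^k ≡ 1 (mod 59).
58

59 is prime, so ord(47) divides φ(59) = 58.
Divisors of 58: 1, 2, 29, 58.
Repeated squaring: 47^1 ≡ 47, 47^2 ≡ 26, 47^4 ≡ 27, 47^8 ≡ 21, 47^16 ≡ 28, 47^32 ≡ 17 (mod 59).
Test 47^d mod 59 for each divisor d in increasing order:
47^1 ≡ 47
47^2 ≡ 26
47^29 = 47^16·47^8·47^4·47^1 ≡ 58
47^58 = 47^32·47^16·47^8·47^2 ≡ 1  ← first divisor giving 1
The order is 58.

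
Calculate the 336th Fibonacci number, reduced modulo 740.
452

Matrix identity: Q^n = [[F_(n+1), F_n], [F_n, F_(n-1)]] with Q = [[1,1],[1,0]].
n = 336 = 101010000₂. Square-and-multiply, entries mod 740:
Q^1 = [[1,1],[1,0]]
Q^2 = (Q^1)² = [[2,1],[1,1]]
Q^5 = (Q^2)²·Q = [[8,5],[5,3]]
Q^10 = (Q^5)² = [[89,55],[55,34]]
Q^21 = (Q^10)²·Q = [[691,586],[586,105]]
Q^42 = (Q^21)² = [[217,256],[256,701]]
Q^84 = (Q^42)² = [[145,428],[428,457]]
Q^168 = (Q^84)² = [[709,136],[136,573]]
Q^336 = (Q^168)² = [[217,452],[452,505]]
F_336 mod 740 = Q^336[0][1] = 452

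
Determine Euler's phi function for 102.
32

102 = 2 × 3 × 17
φ(n) = n × ∏(1 - 1/p) for each prime p dividing n
φ(102) = 102 × (1 - 1/2) × (1 - 1/3) × (1 - 1/17) = 32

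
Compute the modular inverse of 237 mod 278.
61

gcd(237, 278) = 1, so the inverse exists.
Extended Euclidean algorithm on (278, 237):
278 = 1 × 237 + 41  ⟹  41 = (1)·278 + (-1)·237
237 = 5 × 41 + 32  ⟹  32 = (-5)·278 + (6)·237
41 = 1 × 32 + 9  ⟹  9 = (6)·278 + (-7)·237
32 = 3 × 9 + 5  ⟹  5 = (-23)·278 + (27)·237
9 = 1 × 5 + 4  ⟹  4 = (29)·278 + (-34)·237
5 = 1 × 4 + 1  ⟹  1 = (-52)·278 + (61)·237
So (61)·237 ≡ 1 (mod 278), i.e. 237^(-1) ≡ 61 (mod 278).
Check: 237 × 61 = 14457 ≡ 1 (mod 278)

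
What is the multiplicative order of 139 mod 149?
148

149 is prime, so ord(139) divides φ(149) = 148.
Divisors of 148: 1, 2, 4, 37, 74, 148.
Repeated squaring: 139^1 ≡ 139, 139^2 ≡ 100, 139^4 ≡ 17, 139^8 ≡ 140, 139^16 ≡ 81, 139^32 ≡ 5, 139^64 ≡ 25, 139^128 ≡ 29 (mod 149).
Test 139^d mod 149 for each divisor d in increasing order:
139^1 ≡ 139
139^2 ≡ 100
139^4 ≡ 17
139^37 = 139^32·139^4·139^1 ≡ 44
139^74 = 139^64·139^8·139^2 ≡ 148
139^148 = 139^128·139^16·139^4 ≡ 1  ← first divisor giving 1
The order is 148.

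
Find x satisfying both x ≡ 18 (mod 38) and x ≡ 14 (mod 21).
56

Using Chinese Remainder Theorem:
M = 38 × 21 = 798
M1 = 21, M2 = 38
y1 = 21^(-1) mod 38 = 29
y2 = 38^(-1) mod 21 = 5
x = (18×21×29 + 14×38×5) mod 798 = 56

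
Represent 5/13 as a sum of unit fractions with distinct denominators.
1/3 + 1/20 + 1/780

Greedy algorithm:
5/13: ceiling(13/5) = 3, use 1/3
2/39: ceiling(39/2) = 20, use 1/20
1/780: ceiling(780/1) = 780, use 1/780
Result: 5/13 = 1/3 + 1/20 + 1/780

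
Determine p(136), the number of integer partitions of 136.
10015581680

p(n) counts ways to write n as a sum of positive integers (order ignored).
Euler's pentagonal recurrence: p(k) = p(k-1) + p(k-2) - p(k-5) - p(k-7) + p(k-12) + p(k-15) - ... (offsets j(3j∓1)/2, signs ++--, p(0)=1, p(<0)=0).
DP table for k = 0..135: p(0)=1, p(1)=1, p(2)=2, p(3)=3, p(4)=5, p(5)=7, p(6)=11, p(7)=15, p(8)=22, p(9)=30, p(10)=42, p(11)=56, p(12)=77, p(13)=101, p(14)=135, p(15)=176, p(16)=231, p(17)=297, p(18)=385, p(19)=490, p(20)=627, p(21)=792, p(22)=1002, p(23)=1255, p(24)=1575, p(25)=1958, p(26)=2436, p(27)=3010, p(28)=3718, p(29)=4565, p(30)=5604, p(31)=6842, p(32)=8349, p(33)=10143, p(34)=12310, p(35)=14883, p(36)=17977, p(37)=21637, p(38)=26015, p(39)=31185, p(40)=37338, p(41)=44583, p(42)=53174, p(43)=63261, p(44)=75175, p(45)=89134, p(46)=105558, p(47)=124754, p(48)=147273, p(49)=173525, p(50)=204226, p(51)=239943, p(52)=281589, p(53)=329931, p(54)=386155, p(55)=451276, p(56)=526823, p(57)=614154, p(58)=715220, p(59)=831820, p(60)=966467, p(61)=1121505, p(62)=1300156, p(63)=1505499, p(64)=1741630, p(65)=2012558, p(66)=2323520, p(67)=2679689, p(68)=3087735, p(69)=3554345, p(70)=4087968, p(71)=4697205, p(72)=5392783, p(73)=6185689, p(74)=7089500, p(75)=8118264, p(76)=9289091, p(77)=10619863, p(78)=12132164, p(79)=13848650, p(80)=15796476, p(81)=18004327, p(82)=20506255, p(83)=23338469, p(84)=26543660, p(85)=30167357, p(86)=34262962, p(87)=38887673, p(88)=44108109, p(89)=49995925, p(90)=56634173, p(91)=64112359, p(92)=72533807, p(93)=82010177, p(94)=92669720, p(95)=104651419, p(96)=118114304, p(97)=133230930, p(98)=150198136, p(99)=169229875, p(100)=190569292, p(101)=214481126, p(102)=241265379, p(103)=271248950, p(104)=304801365, p(105)=342325709, p(106)=384276336, p(107)=431149389, p(108)=483502844, p(109)=541946240, p(110)=607163746, p(111)=679903203, p(112)=761002156, p(113)=851376628, p(114)=952050665, p(115)=1064144451, p(116)=1188908248, p(117)=1327710076, p(118)=1482074143, p(119)=1653668665, p(120)=1844349560, p(121)=2056148051, p(122)=2291320912, p(123)=2552338241, p(124)=2841940500, p(125)=3163127352, p(126)=3519222692, p(127)=3913864295, p(128)=4351078600, p(129)=4835271870, p(130)=5371315400, p(131)=5964539504, p(132)=6620830889, p(133)=7346629512, p(134)=8149040695, p(135)=9035836076.
Final step: p(136) = p(135) + p(134) - p(131) - p(129) + p(124) + p(121) - p(114) - p(110) + p(101) + p(96) - p(85) - p(79) + p(66) + p(59) - p(44) - p(36) + p(19) + p(10)
= 9035836076 + 8149040695 - 5964539504 - 4835271870 + 2841940500 + 2056148051 - 952050665 - 607163746 + 214481126 + 118114304 - 30167357 - 13848650 + 2323520 + 831820 - 75175 - 17977 + 490 + 42
= 10015581680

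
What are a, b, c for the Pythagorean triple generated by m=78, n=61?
(2363, 9516, 9805)

Euclid's formula: a = m² - n², b = 2mn, c = m² + n²
m = 78, n = 61
a = 78² - 61² = 6084 - 3721 = 2363
b = 2 × 78 × 61 = 9516
c = 78² + 61² = 6084 + 3721 = 9805
Verification: 2363² + 9516² = 5583769 + 90554256 = 96138025 = 9805² ✓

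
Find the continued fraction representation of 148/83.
[1; 1, 3, 1, 1, 1, 1, 3]

Euclidean algorithm steps:
148 = 1 × 83 + 65
83 = 1 × 65 + 18
65 = 3 × 18 + 11
18 = 1 × 11 + 7
11 = 1 × 7 + 4
7 = 1 × 4 + 3
4 = 1 × 3 + 1
3 = 3 × 1 + 0
Continued fraction: [1; 1, 3, 1, 1, 1, 1, 3]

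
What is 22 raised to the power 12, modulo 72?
64

Repeated squaring. Binary of 12 = 1100.
22^1 ≡ 22 (mod 72); 22^2 ≡ 52 (mod 72); 22^4 ≡ 40 (mod 72); 22^8 ≡ 16 (mod 72)
22^12 = 22^4 × 22^8 ≡ 64 (mod 72)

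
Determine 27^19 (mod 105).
48

Repeated squaring. Binary of 19 = 10011.
27^1 ≡ 27 (mod 105); 27^2 ≡ 99 (mod 105); 27^4 ≡ 36 (mod 105); 27^8 ≡ 36 (mod 105); 27^16 ≡ 36 (mod 105)
27^19 = 27^1 × 27^2 × 27^16 ≡ 48 (mod 105)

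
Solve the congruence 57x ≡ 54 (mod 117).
x ≡ 3 (mod 39)

gcd(57, 117) = 3, which divides 54, so solutions exist.
Divide through by 3: 19x ≡ 18 (mod 39).
Find 19^(-1) mod 39 by the extended Euclidean algorithm:
39 = 2 × 19 + 1  ⟹  1 = (1)·39 + (-2)·19
So (-2)·19 ≡ 1 (mod 39), i.e. 19^(-1) ≡ -2 ≡ 37 (mod 39).
x ≡ 37 × 18 = 666 ≡ 3 (mod 39).
Check: 57 × 3 = 171 ≡ 54 (mod 117).
x ≡ 3 (mod 39), giving 3 solutions mod 117.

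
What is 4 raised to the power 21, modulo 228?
64

Repeated squaring. Binary of 21 = 10101.
4^1 ≡ 4 (mod 228); 4^2 ≡ 16 (mod 228); 4^4 ≡ 28 (mod 228); 4^8 ≡ 100 (mod 228); 4^16 ≡ 196 (mod 228)
4^21 = 4^1 × 4^4 × 4^16 ≡ 64 (mod 228)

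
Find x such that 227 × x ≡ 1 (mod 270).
113

gcd(227, 270) = 1, so the inverse exists.
Extended Euclidean algorithm on (270, 227):
270 = 1 × 227 + 43  ⟹  43 = (1)·270 + (-1)·227
227 = 5 × 43 + 12  ⟹  12 = (-5)·270 + (6)·227
43 = 3 × 12 + 7  ⟹  7 = (16)·270 + (-19)·227
12 = 1 × 7 + 5  ⟹  5 = (-21)·270 + (25)·227
7 = 1 × 5 + 2  ⟹  2 = (37)·270 + (-44)·227
5 = 2 × 2 + 1  ⟹  1 = (-95)·270 + (113)·227
So (113)·227 ≡ 1 (mod 270), i.e. 227^(-1) ≡ 113 (mod 270).
Check: 227 × 113 = 25651 ≡ 1 (mod 270)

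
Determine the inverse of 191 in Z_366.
23

gcd(191, 366) = 1, so the inverse exists.
Extended Euclidean algorithm on (366, 191):
366 = 1 × 191 + 175  ⟹  175 = (1)·366 + (-1)·191
191 = 1 × 175 + 16  ⟹  16 = (-1)·366 + (2)·191
175 = 10 × 16 + 15  ⟹  15 = (11)·366 + (-21)·191
16 = 1 × 15 + 1  ⟹  1 = (-12)·366 + (23)·191
So (23)·191 ≡ 1 (mod 366), i.e. 191^(-1) ≡ 23 (mod 366).
Check: 191 × 23 = 4393 ≡ 1 (mod 366)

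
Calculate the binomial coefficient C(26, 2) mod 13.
0

Using Lucas' theorem:
Write n=26 and k=2 in base 13:
n in base 13: [2, 0]
k in base 13: [0, 2]
C(26,2) mod 13 = ∏ C(n_i, k_i) mod 13
Digit binomials (mod 13): C(2,0) = 1; C(0,2) = 0 (k_i > n_i)
Product: 1 × 0 = 0 ≡ 0 (mod 13)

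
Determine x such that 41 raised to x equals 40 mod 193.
49

Baby-step giant-step with step n = ⌈√193⌉ = 14.
Baby steps 41^j mod 193 (j:value) for j=0..13: 0:1, 1:41, 2:137, 3:20, 4:48, 5:38, 6:14, 7:188, 8:181, 9:87, 10:93, 11:146, 12:3, 13:123.
Giant-step multiplier: 41^(-14) ≡ 41^(192-14) = 41^178 ≡ 139 (mod 193).
Giant steps γ_i = 40·139^i mod 193: γ_0=40, γ_1=156, γ_2=68, γ_3=188 (in table at j=7).
x = i·n + j = 3·14 + 7 = 49.
Check: 41^49 ≡ 40 (mod 193).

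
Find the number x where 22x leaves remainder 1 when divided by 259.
106

gcd(22, 259) = 1, so the inverse exists.
Extended Euclidean algorithm on (259, 22):
259 = 11 × 22 + 17  ⟹  17 = (1)·259 + (-11)·22
22 = 1 × 17 + 5  ⟹  5 = (-1)·259 + (12)·22
17 = 3 × 5 + 2  ⟹  2 = (4)·259 + (-47)·22
5 = 2 × 2 + 1  ⟹  1 = (-9)·259 + (106)·22
So (106)·22 ≡ 1 (mod 259), i.e. 22^(-1) ≡ 106 (mod 259).
Check: 22 × 106 = 2332 ≡ 1 (mod 259)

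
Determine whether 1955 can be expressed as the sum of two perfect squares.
Not possible

Factorization: 1955 = 5 × 17 × 23
By Fermat: n is sum of two squares iff every prime p ≡ 3 (mod 4) appears to even power.
Prime(s) ≡ 3 (mod 4) with odd exponent: [(23, 1)]
Therefore 1955 cannot be expressed as a² + b².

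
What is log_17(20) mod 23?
7

Baby-step giant-step with step n = ⌈√23⌉ = 5.
Baby steps 17^j mod 23 (j:value) for j=0..4: 0:1, 1:17, 2:13, 3:14, 4:8.
Giant-step multiplier: 17^(-5) ≡ 17^(22-5) = 17^17 ≡ 11 (mod 23).
Giant steps γ_i = 20·11^i mod 23: γ_0=20, γ_1=13 (in table at j=2).
x = i·n + j = 1·5 + 2 = 7.
Check: 17^7 ≡ 20 (mod 23).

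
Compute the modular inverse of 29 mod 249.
146

gcd(29, 249) = 1, so the inverse exists.
Extended Euclidean algorithm on (249, 29):
249 = 8 × 29 + 17  ⟹  17 = (1)·249 + (-8)·29
29 = 1 × 17 + 12  ⟹  12 = (-1)·249 + (9)·29
17 = 1 × 12 + 5  ⟹  5 = (2)·249 + (-17)·29
12 = 2 × 5 + 2  ⟹  2 = (-5)·249 + (43)·29
5 = 2 × 2 + 1  ⟹  1 = (12)·249 + (-103)·29
So (-103)·29 ≡ 1 (mod 249), i.e. 29^(-1) ≡ -103 ≡ 146 (mod 249).
Check: 29 × 146 = 4234 ≡ 1 (mod 249)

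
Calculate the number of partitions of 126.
3519222692

p(n) counts ways to write n as a sum of positive integers (order ignored).
Euler's pentagonal recurrence: p(k) = p(k-1) + p(k-2) - p(k-5) - p(k-7) + p(k-12) + p(k-15) - ... (offsets j(3j∓1)/2, signs ++--, p(0)=1, p(<0)=0).
DP table for k = 0..125: p(0)=1, p(1)=1, p(2)=2, p(3)=3, p(4)=5, p(5)=7, p(6)=11, p(7)=15, p(8)=22, p(9)=30, p(10)=42, p(11)=56, p(12)=77, p(13)=101, p(14)=135, p(15)=176, p(16)=231, p(17)=297, p(18)=385, p(19)=490, p(20)=627, p(21)=792, p(22)=1002, p(23)=1255, p(24)=1575, p(25)=1958, p(26)=2436, p(27)=3010, p(28)=3718, p(29)=4565, p(30)=5604, p(31)=6842, p(32)=8349, p(33)=10143, p(34)=12310, p(35)=14883, p(36)=17977, p(37)=21637, p(38)=26015, p(39)=31185, p(40)=37338, p(41)=44583, p(42)=53174, p(43)=63261, p(44)=75175, p(45)=89134, p(46)=105558, p(47)=124754, p(48)=147273, p(49)=173525, p(50)=204226, p(51)=239943, p(52)=281589, p(53)=329931, p(54)=386155, p(55)=451276, p(56)=526823, p(57)=614154, p(58)=715220, p(59)=831820, p(60)=966467, p(61)=1121505, p(62)=1300156, p(63)=1505499, p(64)=1741630, p(65)=2012558, p(66)=2323520, p(67)=2679689, p(68)=3087735, p(69)=3554345, p(70)=4087968, p(71)=4697205, p(72)=5392783, p(73)=6185689, p(74)=7089500, p(75)=8118264, p(76)=9289091, p(77)=10619863, p(78)=12132164, p(79)=13848650, p(80)=15796476, p(81)=18004327, p(82)=20506255, p(83)=23338469, p(84)=26543660, p(85)=30167357, p(86)=34262962, p(87)=38887673, p(88)=44108109, p(89)=49995925, p(90)=56634173, p(91)=64112359, p(92)=72533807, p(93)=82010177, p(94)=92669720, p(95)=104651419, p(96)=118114304, p(97)=133230930, p(98)=150198136, p(99)=169229875, p(100)=190569292, p(101)=214481126, p(102)=241265379, p(103)=271248950, p(104)=304801365, p(105)=342325709, p(106)=384276336, p(107)=431149389, p(108)=483502844, p(109)=541946240, p(110)=607163746, p(111)=679903203, p(112)=761002156, p(113)=851376628, p(114)=952050665, p(115)=1064144451, p(116)=1188908248, p(117)=1327710076, p(118)=1482074143, p(119)=1653668665, p(120)=1844349560, p(121)=2056148051, p(122)=2291320912, p(123)=2552338241, p(124)=2841940500, p(125)=3163127352.
Final step: p(126) = p(125) + p(124) - p(121) - p(119) + p(114) + p(111) - p(104) - p(100) + p(91) + p(86) - p(75) - p(69) + p(56) + p(49) - p(34) - p(26) + p(9) + p(0)
= 3163127352 + 2841940500 - 2056148051 - 1653668665 + 952050665 + 679903203 - 304801365 - 190569292 + 64112359 + 34262962 - 8118264 - 3554345 + 526823 + 173525 - 12310 - 2436 + 30 + 1
= 3519222692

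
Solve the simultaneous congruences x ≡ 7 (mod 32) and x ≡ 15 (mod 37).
903

Using Chinese Remainder Theorem:
M = 32 × 37 = 1184
M1 = 37, M2 = 32
y1 = 37^(-1) mod 32 = 13
y2 = 32^(-1) mod 37 = 22
x = (7×37×13 + 15×32×22) mod 1184 = 903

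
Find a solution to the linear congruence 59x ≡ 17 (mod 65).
x ≡ 8 (mod 65)

gcd(59, 65) = 1, which divides 17, so solutions exist.
Find 59^(-1) mod 65 by the extended Euclidean algorithm:
65 = 1 × 59 + 6  ⟹  6 = (1)·65 + (-1)·59
59 = 9 × 6 + 5  ⟹  5 = (-9)·65 + (10)·59
6 = 1 × 5 + 1  ⟹  1 = (10)·65 + (-11)·59
So (-11)·59 ≡ 1 (mod 65), i.e. 59^(-1) ≡ -11 ≡ 54 (mod 65).
x ≡ 54 × 17 = 918 ≡ 8 (mod 65).
Check: 59 × 8 = 472 ≡ 17 (mod 65).
Unique solution: x ≡ 8 (mod 65)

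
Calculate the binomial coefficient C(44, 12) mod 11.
0

Using Lucas' theorem:
Write n=44 and k=12 in base 11:
n in base 11: [4, 0]
k in base 11: [1, 1]
C(44,12) mod 11 = ∏ C(n_i, k_i) mod 11
Digit binomials (mod 11): C(4,1) = 4; C(0,1) = 0 (k_i > n_i)
Product: 4 × 0 = 0 ≡ 0 (mod 11)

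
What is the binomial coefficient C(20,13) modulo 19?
0

Using Lucas' theorem:
Write n=20 and k=13 in base 19:
n in base 19: [1, 1]
k in base 19: [0, 13]
C(20,13) mod 19 = ∏ C(n_i, k_i) mod 19
Digit binomials (mod 19): C(1,0) = 1; C(1,13) = 0 (k_i > n_i)
Product: 1 × 0 = 0 ≡ 0 (mod 19)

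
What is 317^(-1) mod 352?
181

gcd(317, 352) = 1, so the inverse exists.
Extended Euclidean algorithm on (352, 317):
352 = 1 × 317 + 35  ⟹  35 = (1)·352 + (-1)·317
317 = 9 × 35 + 2  ⟹  2 = (-9)·352 + (10)·317
35 = 17 × 2 + 1  ⟹  1 = (154)·352 + (-171)·317
So (-171)·317 ≡ 1 (mod 352), i.e. 317^(-1) ≡ -171 ≡ 181 (mod 352).
Check: 317 × 181 = 57377 ≡ 1 (mod 352)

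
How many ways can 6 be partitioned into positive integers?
11

p(n) counts ways to write n as a sum of positive integers (order ignored).
Examples: 6; 5 + 1; 4 + 2; 4 + 1 + 1; 3 + 3; ... (11 total)
p(6) = 11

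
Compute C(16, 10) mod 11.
0

Using Lucas' theorem:
Write n=16 and k=10 in base 11:
n in base 11: [1, 5]
k in base 11: [0, 10]
C(16,10) mod 11 = ∏ C(n_i, k_i) mod 11
Digit binomials (mod 11): C(1,0) = 1; C(5,10) = 0 (k_i > n_i)
Product: 1 × 0 = 0 ≡ 0 (mod 11)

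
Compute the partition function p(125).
3163127352

p(n) counts ways to write n as a sum of positive integers (order ignored).
Euler's pentagonal recurrence: p(k) = p(k-1) + p(k-2) - p(k-5) - p(k-7) + p(k-12) + p(k-15) - ... (offsets j(3j∓1)/2, signs ++--, p(0)=1, p(<0)=0).
DP table for k = 0..124: p(0)=1, p(1)=1, p(2)=2, p(3)=3, p(4)=5, p(5)=7, p(6)=11, p(7)=15, p(8)=22, p(9)=30, p(10)=42, p(11)=56, p(12)=77, p(13)=101, p(14)=135, p(15)=176, p(16)=231, p(17)=297, p(18)=385, p(19)=490, p(20)=627, p(21)=792, p(22)=1002, p(23)=1255, p(24)=1575, p(25)=1958, p(26)=2436, p(27)=3010, p(28)=3718, p(29)=4565, p(30)=5604, p(31)=6842, p(32)=8349, p(33)=10143, p(34)=12310, p(35)=14883, p(36)=17977, p(37)=21637, p(38)=26015, p(39)=31185, p(40)=37338, p(41)=44583, p(42)=53174, p(43)=63261, p(44)=75175, p(45)=89134, p(46)=105558, p(47)=124754, p(48)=147273, p(49)=173525, p(50)=204226, p(51)=239943, p(52)=281589, p(53)=329931, p(54)=386155, p(55)=451276, p(56)=526823, p(57)=614154, p(58)=715220, p(59)=831820, p(60)=966467, p(61)=1121505, p(62)=1300156, p(63)=1505499, p(64)=1741630, p(65)=2012558, p(66)=2323520, p(67)=2679689, p(68)=3087735, p(69)=3554345, p(70)=4087968, p(71)=4697205, p(72)=5392783, p(73)=6185689, p(74)=7089500, p(75)=8118264, p(76)=9289091, p(77)=10619863, p(78)=12132164, p(79)=13848650, p(80)=15796476, p(81)=18004327, p(82)=20506255, p(83)=23338469, p(84)=26543660, p(85)=30167357, p(86)=34262962, p(87)=38887673, p(88)=44108109, p(89)=49995925, p(90)=56634173, p(91)=64112359, p(92)=72533807, p(93)=82010177, p(94)=92669720, p(95)=104651419, p(96)=118114304, p(97)=133230930, p(98)=150198136, p(99)=169229875, p(100)=190569292, p(101)=214481126, p(102)=241265379, p(103)=271248950, p(104)=304801365, p(105)=342325709, p(106)=384276336, p(107)=431149389, p(108)=483502844, p(109)=541946240, p(110)=607163746, p(111)=679903203, p(112)=761002156, p(113)=851376628, p(114)=952050665, p(115)=1064144451, p(116)=1188908248, p(117)=1327710076, p(118)=1482074143, p(119)=1653668665, p(120)=1844349560, p(121)=2056148051, p(122)=2291320912, p(123)=2552338241, p(124)=2841940500.
Final step: p(125) = p(124) + p(123) - p(120) - p(118) + p(113) + p(110) - p(103) - p(99) + p(90) + p(85) - p(74) - p(68) + p(55) + p(48) - p(33) - p(25) + p(8)
= 2841940500 + 2552338241 - 1844349560 - 1482074143 + 851376628 + 607163746 - 271248950 - 169229875 + 56634173 + 30167357 - 7089500 - 3087735 + 451276 + 147273 - 10143 - 1958 + 22
= 3163127352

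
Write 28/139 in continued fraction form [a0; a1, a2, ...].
[0; 4, 1, 27]

Euclidean algorithm steps:
28 = 0 × 139 + 28
139 = 4 × 28 + 27
28 = 1 × 27 + 1
27 = 27 × 1 + 0
Continued fraction: [0; 4, 1, 27]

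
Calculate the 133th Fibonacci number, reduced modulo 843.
830

Matrix identity: Q^n = [[F_(n+1), F_n], [F_n, F_(n-1)]] with Q = [[1,1],[1,0]].
n = 133 = 10000101₂. Square-and-multiply, entries mod 843:
Q^1 = [[1,1],[1,0]]
Q^2 = (Q^1)² = [[2,1],[1,1]]
Q^4 = (Q^2)² = [[5,3],[3,2]]
Q^8 = (Q^4)² = [[34,21],[21,13]]
Q^16 = (Q^8)² = [[754,144],[144,610]]
Q^33 = (Q^16)²·Q = [[835,838],[838,840]]
Q^66 = (Q^33)² = [[89,55],[55,34]]
Q^133 = (Q^66)²·Q = [[8,830],[830,21]]
F_133 mod 843 = Q^133[0][1] = 830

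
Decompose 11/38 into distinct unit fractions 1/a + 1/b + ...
1/4 + 1/26 + 1/988

Greedy algorithm:
11/38: ceiling(38/11) = 4, use 1/4
3/76: ceiling(76/3) = 26, use 1/26
1/988: ceiling(988/1) = 988, use 1/988
Result: 11/38 = 1/4 + 1/26 + 1/988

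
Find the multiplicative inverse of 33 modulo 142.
99

gcd(33, 142) = 1, so the inverse exists.
Extended Euclidean algorithm on (142, 33):
142 = 4 × 33 + 10  ⟹  10 = (1)·142 + (-4)·33
33 = 3 × 10 + 3  ⟹  3 = (-3)·142 + (13)·33
10 = 3 × 3 + 1  ⟹  1 = (10)·142 + (-43)·33
So (-43)·33 ≡ 1 (mod 142), i.e. 33^(-1) ≡ -43 ≡ 99 (mod 142).
Check: 33 × 99 = 3267 ≡ 1 (mod 142)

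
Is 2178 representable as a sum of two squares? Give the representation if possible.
33² + 33² (a=33, b=33)

Factorization: 2178 = 2 × 3^2 × 11^2
By Fermat: n is sum of two squares iff every prime p ≡ 3 (mod 4) appears to even power.
All primes ≡ 3 (mod 4) appear to even power.
Search a = 0, 1, 2, … for 2178 - a² a perfect square: first hit at a = 33: 2178 - 1089 = 1089 = 33².
2178 = 33² + 33² = 1089 + 1089 ✓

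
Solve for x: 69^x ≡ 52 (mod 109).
25

Baby-step giant-step with step n = ⌈√109⌉ = 11.
Baby steps 69^j mod 109 (j:value) for j=0..10: 0:1, 1:69, 2:74, 3:92, 4:26, 5:50, 6:71, 7:103, 8:22, 9:101, 10:102.
Giant-step multiplier: 69^(-11) ≡ 69^(108-11) = 69^97 ≡ 51 (mod 109).
Giant steps γ_i = 52·51^i mod 109: γ_0=52, γ_1=36, γ_2=92 (in table at j=3).
x = i·n + j = 2·11 + 3 = 25.
Check: 69^25 ≡ 52 (mod 109).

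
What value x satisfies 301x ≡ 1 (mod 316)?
21

gcd(301, 316) = 1, so the inverse exists.
Extended Euclidean algorithm on (316, 301):
316 = 1 × 301 + 15  ⟹  15 = (1)·316 + (-1)·301
301 = 20 × 15 + 1  ⟹  1 = (-20)·316 + (21)·301
So (21)·301 ≡ 1 (mod 316), i.e. 301^(-1) ≡ 21 (mod 316).
Check: 301 × 21 = 6321 ≡ 1 (mod 316)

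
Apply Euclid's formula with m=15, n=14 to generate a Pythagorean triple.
(29, 420, 421)

Euclid's formula: a = m² - n², b = 2mn, c = m² + n²
m = 15, n = 14
a = 15² - 14² = 225 - 196 = 29
b = 2 × 15 × 14 = 420
c = 15² + 14² = 225 + 196 = 421
Verification: 29² + 420² = 841 + 176400 = 177241 = 421² ✓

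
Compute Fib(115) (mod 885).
650

Matrix identity: Q^n = [[F_(n+1), F_n], [F_n, F_(n-1)]] with Q = [[1,1],[1,0]].
n = 115 = 1110011₂. Square-and-multiply, entries mod 885:
Q^1 = [[1,1],[1,0]]
Q^3 = (Q^1)²·Q = [[3,2],[2,1]]
Q^7 = (Q^3)²·Q = [[21,13],[13,8]]
Q^14 = (Q^7)² = [[610,377],[377,233]]
Q^28 = (Q^14)² = [[44,96],[96,833]]
Q^57 = (Q^28)²·Q = [[649,532],[532,117]]
Q^115 = (Q^57)²·Q = [[177,650],[650,412]]
F_115 mod 885 = Q^115[0][1] = 650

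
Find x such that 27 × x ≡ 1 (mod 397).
250

gcd(27, 397) = 1, so the inverse exists.
Extended Euclidean algorithm on (397, 27):
397 = 14 × 27 + 19  ⟹  19 = (1)·397 + (-14)·27
27 = 1 × 19 + 8  ⟹  8 = (-1)·397 + (15)·27
19 = 2 × 8 + 3  ⟹  3 = (3)·397 + (-44)·27
8 = 2 × 3 + 2  ⟹  2 = (-7)·397 + (103)·27
3 = 1 × 2 + 1  ⟹  1 = (10)·397 + (-147)·27
So (-147)·27 ≡ 1 (mod 397), i.e. 27^(-1) ≡ -147 ≡ 250 (mod 397).
Check: 27 × 250 = 6750 ≡ 1 (mod 397)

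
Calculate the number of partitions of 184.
980462880430

p(n) counts ways to write n as a sum of positive integers (order ignored).
Euler's pentagonal recurrence: p(k) = p(k-1) + p(k-2) - p(k-5) - p(k-7) + p(k-12) + p(k-15) - ... (offsets j(3j∓1)/2, signs ++--, p(0)=1, p(<0)=0).
DP table for k = 0..183: p(0)=1, p(1)=1, p(2)=2, p(3)=3, p(4)=5, p(5)=7, p(6)=11, p(7)=15, p(8)=22, p(9)=30, p(10)=42, p(11)=56, p(12)=77, p(13)=101, p(14)=135, p(15)=176, p(16)=231, p(17)=297, p(18)=385, p(19)=490, p(20)=627, p(21)=792, p(22)=1002, p(23)=1255, p(24)=1575, p(25)=1958, p(26)=2436, p(27)=3010, p(28)=3718, p(29)=4565, p(30)=5604, p(31)=6842, p(32)=8349, p(33)=10143, p(34)=12310, p(35)=14883, p(36)=17977, p(37)=21637, p(38)=26015, p(39)=31185, p(40)=37338, p(41)=44583, p(42)=53174, p(43)=63261, p(44)=75175, p(45)=89134, p(46)=105558, p(47)=124754, p(48)=147273, p(49)=173525, p(50)=204226, p(51)=239943, p(52)=281589, p(53)=329931, p(54)=386155, p(55)=451276, p(56)=526823, p(57)=614154, p(58)=715220, p(59)=831820, p(60)=966467, p(61)=1121505, p(62)=1300156, p(63)=1505499, p(64)=1741630, p(65)=2012558, p(66)=2323520, p(67)=2679689, p(68)=3087735, p(69)=3554345, p(70)=4087968, p(71)=4697205, p(72)=5392783, p(73)=6185689, p(74)=7089500, p(75)=8118264, p(76)=9289091, p(77)=10619863, p(78)=12132164, p(79)=13848650, p(80)=15796476, p(81)=18004327, p(82)=20506255, p(83)=23338469, p(84)=26543660, p(85)=30167357, p(86)=34262962, p(87)=38887673, p(88)=44108109, p(89)=49995925, p(90)=56634173, p(91)=64112359, p(92)=72533807, p(93)=82010177, p(94)=92669720, p(95)=104651419, p(96)=118114304, p(97)=133230930, p(98)=150198136, p(99)=169229875, p(100)=190569292, p(101)=214481126, p(102)=241265379, p(103)=271248950, p(104)=304801365, p(105)=342325709, p(106)=384276336, p(107)=431149389, p(108)=483502844, p(109)=541946240, p(110)=607163746, p(111)=679903203, p(112)=761002156, p(113)=851376628, p(114)=952050665, p(115)=1064144451, p(116)=1188908248, p(117)=1327710076, p(118)=1482074143, p(119)=1653668665, p(120)=1844349560, p(121)=2056148051, p(122)=2291320912, p(123)=2552338241, p(124)=2841940500, p(125)=3163127352, p(126)=3519222692, p(127)=3913864295, p(128)=4351078600, p(129)=4835271870, p(130)=5371315400, p(131)=5964539504, p(132)=6620830889, p(133)=7346629512, p(134)=8149040695, p(135)=9035836076, p(136)=10015581680, p(137)=11097645016, p(138)=12292341831, p(139)=13610949895, p(140)=15065878135, p(141)=16670689208, p(142)=18440293320, p(143)=20390982757, p(144)=22540654445, p(145)=24908858009, p(146)=27517052599, p(147)=30388671978, p(148)=33549419497, p(149)=37027355200, p(150)=40853235313, p(151)=45060624582, p(152)=49686288421, p(153)=54770336324, p(154)=60356673280, p(155)=66493182097, p(156)=73232243759, p(157)=80630964769, p(158)=88751778802, p(159)=97662728555, p(160)=107438159466, p(161)=118159068427, p(162)=129913904637, p(163)=142798995930, p(164)=156919475295, p(165)=172389800255, p(166)=189334822579, p(167)=207890420102, p(168)=228204732751, p(169)=250438925115, p(170)=274768617130, p(171)=301384802048, p(172)=330495499613, p(173)=362326859895, p(174)=397125074750, p(175)=435157697830, p(176)=476715857290, p(177)=522115831195, p(178)=571701605655, p(179)=625846753120, p(180)=684957390936, p(181)=749474411781, p(182)=819876908323, p(183)=896684817527.
Final step: p(184) = p(183) + p(182) - p(179) - p(177) + p(172) + p(169) - p(162) - p(158) + p(149) + p(144) - p(133) - p(127) + p(114) + p(107) - p(92) - p(84) + p(67) + p(58) - p(39) - p(29) + p(8)
= 896684817527 + 819876908323 - 625846753120 - 522115831195 + 330495499613 + 250438925115 - 129913904637 - 88751778802 + 37027355200 + 22540654445 - 7346629512 - 3913864295 + 952050665 + 431149389 - 72533807 - 26543660 + 2679689 + 715220 - 31185 - 4565 + 22
= 980462880430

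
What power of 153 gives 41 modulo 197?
130

Baby-step giant-step with step n = ⌈√197⌉ = 15.
Baby steps 153^j mod 197 (j:value) for j=0..14: 0:1, 1:153, 2:163, 3:117, 4:171, 5:159, 6:96, 7:110, 8:85, 9:3, 10:65, 11:95, 12:154, 13:119, 14:83.
Giant-step multiplier: 153^(-15) ≡ 153^(196-15) = 153^181 ≡ 13 (mod 197).
Giant steps γ_i = 41·13^i mod 197: γ_0=41, γ_1=139, γ_2=34, γ_3=48, γ_4=33, γ_5=35, γ_6=61, γ_7=5, γ_8=65 (in table at j=10).
x = i·n + j = 8·15 + 10 = 130.
Check: 153^130 ≡ 41 (mod 197).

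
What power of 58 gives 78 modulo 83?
62

Baby-step giant-step with step n = ⌈√83⌉ = 10.
Baby steps 58^j mod 83 (j:value) for j=0..9: 0:1, 1:58, 2:44, 3:62, 4:27, 5:72, 6:26, 7:14, 8:65, 9:35.
Giant-step multiplier: 58^(-10) ≡ 58^(82-10) = 58^72 ≡ 59 (mod 83).
Giant steps γ_i = 78·59^i mod 83: γ_0=78, γ_1=37, γ_2=25, γ_3=64, γ_4=41, γ_5=12, γ_6=44 (in table at j=2).
x = i·n + j = 6·10 + 2 = 62.
Check: 58^62 ≡ 78 (mod 83).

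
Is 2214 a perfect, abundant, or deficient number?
abundant

Proper divisors of 2214: sum = 1 + 2 + 3 + 6 + 9 + 18 + 27 + 41 + 54 + 82 + 123 + 246 + 369 + 738 + 1107 = 2826
Since 2826 > 2214, 2214 is abundant.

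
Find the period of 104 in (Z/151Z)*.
150

151 is prime, so ord(104) divides φ(151) = 150.
Divisors of 150: 1, 2, 3, 5, 6, 10, 15, 25, 30, 50, 75, 150.
Repeated squaring: 104^1 ≡ 104, 104^2 ≡ 95, 104^4 ≡ 116, 104^8 ≡ 17, 104^16 ≡ 138, 104^32 ≡ 18, 104^64 ≡ 22, 104^128 ≡ 31 (mod 151).
Test 104^d mod 151 for each divisor d in increasing order:
104^1 ≡ 104
104^2 ≡ 95
104^3 = 104^2·104^1 ≡ 65
104^5 = 104^4·104^1 ≡ 135
104^6 = 104^4·104^2 ≡ 148
104^10 = 104^8·104^2 ≡ 105
104^15 = 104^8·104^4·104^2·104^1 ≡ 132
104^25 = 104^16·104^8·104^1 ≡ 119
104^30 = 104^16·104^8·104^4·104^2 ≡ 59
104^50 = 104^32·104^16·104^2 ≡ 118
104^75 = 104^64·104^8·104^2·104^1 ≡ 150
104^150 = 104^128·104^16·104^4·104^2 ≡ 1  ← first divisor giving 1
The order is 150.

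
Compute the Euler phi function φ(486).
162

486 = 2 × 3^5
φ(n) = n × ∏(1 - 1/p) for each prime p dividing n
φ(486) = 486 × (1 - 1/2) × (1 - 1/3) = 162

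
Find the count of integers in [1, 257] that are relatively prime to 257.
256

257 = 257
φ(n) = n × ∏(1 - 1/p) for each prime p dividing n
φ(257) = 257 × (1 - 1/257) = 256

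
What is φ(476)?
192

476 = 2^2 × 7 × 17
φ(n) = n × ∏(1 - 1/p) for each prime p dividing n
φ(476) = 476 × (1 - 1/2) × (1 - 1/7) × (1 - 1/17) = 192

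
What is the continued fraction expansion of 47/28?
[1; 1, 2, 9]

Euclidean algorithm steps:
47 = 1 × 28 + 19
28 = 1 × 19 + 9
19 = 2 × 9 + 1
9 = 9 × 1 + 0
Continued fraction: [1; 1, 2, 9]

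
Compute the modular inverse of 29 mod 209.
173

gcd(29, 209) = 1, so the inverse exists.
Extended Euclidean algorithm on (209, 29):
209 = 7 × 29 + 6  ⟹  6 = (1)·209 + (-7)·29
29 = 4 × 6 + 5  ⟹  5 = (-4)·209 + (29)·29
6 = 1 × 5 + 1  ⟹  1 = (5)·209 + (-36)·29
So (-36)·29 ≡ 1 (mod 209), i.e. 29^(-1) ≡ -36 ≡ 173 (mod 209).
Check: 29 × 173 = 5017 ≡ 1 (mod 209)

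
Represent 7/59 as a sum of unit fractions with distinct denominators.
1/9 + 1/133 + 1/70623

Greedy algorithm:
7/59: ceiling(59/7) = 9, use 1/9
4/531: ceiling(531/4) = 133, use 1/133
1/70623: ceiling(70623/1) = 70623, use 1/70623
Result: 7/59 = 1/9 + 1/133 + 1/70623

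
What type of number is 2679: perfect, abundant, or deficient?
deficient

Proper divisors of 2679: sum = 1 + 3 + 19 + 47 + 57 + 141 + 893 = 1161
Since 1161 < 2679, 2679 is deficient.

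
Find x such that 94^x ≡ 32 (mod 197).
3

Baby-step giant-step with step n = ⌈√197⌉ = 15.
Baby steps 94^j mod 197 (j:value) for j=0..14: 0:1, 1:94, 2:168, 3:32, 4:53, 5:57, 6:39, 7:120, 8:51, 9:66, 10:97, 11:56, 12:142, 13:149, 14:19.
h = 32 is already in the table at j=3, so x = 3.
Check: 94^3 ≡ 32 (mod 197).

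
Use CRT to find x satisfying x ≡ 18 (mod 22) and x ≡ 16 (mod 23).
62

Using Chinese Remainder Theorem:
M = 22 × 23 = 506
M1 = 23, M2 = 22
y1 = 23^(-1) mod 22 = 1
y2 = 22^(-1) mod 23 = 22
x = (18×23×1 + 16×22×22) mod 506 = 62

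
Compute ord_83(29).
41

83 is prime, so ord(29) divides φ(83) = 82.
Divisors of 82: 1, 2, 41, 82.
Repeated squaring: 29^1 ≡ 29, 29^2 ≡ 11, 29^4 ≡ 38, 29^8 ≡ 33, 29^16 ≡ 10, 29^32 ≡ 17, 29^64 ≡ 40 (mod 83).
Test 29^d mod 83 for each divisor d in increasing order:
29^1 ≡ 29
29^2 ≡ 11
29^41 = 29^32·29^8·29^1 ≡ 1  ← first divisor giving 1
The order is 41.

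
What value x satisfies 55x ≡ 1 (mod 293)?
16

gcd(55, 293) = 1, so the inverse exists.
Extended Euclidean algorithm on (293, 55):
293 = 5 × 55 + 18  ⟹  18 = (1)·293 + (-5)·55
55 = 3 × 18 + 1  ⟹  1 = (-3)·293 + (16)·55
So (16)·55 ≡ 1 (mod 293), i.e. 55^(-1) ≡ 16 (mod 293).
Check: 55 × 16 = 880 ≡ 1 (mod 293)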